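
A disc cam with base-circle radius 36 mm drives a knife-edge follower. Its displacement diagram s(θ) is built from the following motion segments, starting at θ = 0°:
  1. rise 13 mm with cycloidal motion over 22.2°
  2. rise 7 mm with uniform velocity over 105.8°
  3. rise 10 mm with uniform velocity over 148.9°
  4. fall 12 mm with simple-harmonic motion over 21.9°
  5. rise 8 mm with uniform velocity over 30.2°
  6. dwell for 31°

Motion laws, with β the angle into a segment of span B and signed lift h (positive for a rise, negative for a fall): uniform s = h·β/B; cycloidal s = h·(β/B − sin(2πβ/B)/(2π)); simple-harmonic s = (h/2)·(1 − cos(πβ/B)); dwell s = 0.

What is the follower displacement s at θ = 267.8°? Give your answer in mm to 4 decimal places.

seg 1 [0°–22.2°] cycloidal, h=13: full span → s += 13 → s = 13.0000
seg 2 [22.2°–128°] uniform, h=7: full span → s += 7 → s = 20.0000
seg 3 [128°–276.9°] uniform, h=10: θ=267.8° here. β=139.8, B=148.9. 10·139.8/148.9 = 9.3889 → s = 29.3889

29.3889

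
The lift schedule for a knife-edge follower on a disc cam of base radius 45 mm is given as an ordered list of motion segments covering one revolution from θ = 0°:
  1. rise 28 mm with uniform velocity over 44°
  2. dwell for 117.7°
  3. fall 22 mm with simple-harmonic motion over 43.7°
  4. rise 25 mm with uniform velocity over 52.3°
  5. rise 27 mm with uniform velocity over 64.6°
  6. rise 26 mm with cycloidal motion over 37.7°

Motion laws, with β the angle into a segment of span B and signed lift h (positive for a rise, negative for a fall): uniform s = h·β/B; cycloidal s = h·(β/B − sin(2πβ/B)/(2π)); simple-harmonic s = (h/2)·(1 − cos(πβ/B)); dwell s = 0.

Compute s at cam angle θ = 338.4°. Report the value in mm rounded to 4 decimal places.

seg 1 [0°–44°] uniform, h=28: full span → s += 28 → s = 28.0000
seg 2 [44°–161.7°] dwell: s stays 28.0000
seg 3 [161.7°–205.4°] simple-harmonic, h=-22: full span → s += -22 → s = 6.0000
seg 4 [205.4°–257.7°] uniform, h=25: full span → s += 25 → s = 31.0000
seg 5 [257.7°–322.3°] uniform, h=27: full span → s += 27 → s = 58.0000
seg 6 [322.3°–360°] cycloidal, h=26: θ=338.4° here. β=16.1, B=37.7. 26·(0.4271 − sin(2π·0.4271)/(2π)) = 9.2726 → s = 67.2726

67.2726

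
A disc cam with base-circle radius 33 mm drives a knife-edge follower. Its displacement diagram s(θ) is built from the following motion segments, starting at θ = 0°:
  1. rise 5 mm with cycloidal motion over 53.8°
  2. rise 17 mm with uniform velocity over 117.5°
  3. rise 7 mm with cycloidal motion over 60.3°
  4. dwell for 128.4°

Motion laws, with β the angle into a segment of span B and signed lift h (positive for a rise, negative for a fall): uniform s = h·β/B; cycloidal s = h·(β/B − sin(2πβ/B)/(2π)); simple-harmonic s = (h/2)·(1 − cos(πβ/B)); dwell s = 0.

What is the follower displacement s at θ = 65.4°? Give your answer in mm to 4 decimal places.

seg 1 [0°–53.8°] cycloidal, h=5: full span → s += 5 → s = 5.0000
seg 2 [53.8°–171.3°] uniform, h=17: θ=65.4° here. β=11.6, B=117.5. 17·11.6/117.5 = 1.6783 → s = 6.6783

6.6783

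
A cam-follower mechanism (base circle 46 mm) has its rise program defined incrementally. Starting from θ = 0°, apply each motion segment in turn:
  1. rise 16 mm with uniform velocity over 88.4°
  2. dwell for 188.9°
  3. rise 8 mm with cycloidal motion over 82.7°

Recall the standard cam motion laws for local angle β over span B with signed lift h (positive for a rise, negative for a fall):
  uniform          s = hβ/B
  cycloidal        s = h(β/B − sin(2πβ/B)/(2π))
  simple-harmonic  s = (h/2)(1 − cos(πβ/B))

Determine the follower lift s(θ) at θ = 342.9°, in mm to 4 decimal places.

seg 1 [0°–88.4°] uniform, h=16: full span → s += 16 → s = 16.0000
seg 2 [88.4°–277.3°] dwell: s stays 16.0000
seg 3 [277.3°–360°] cycloidal, h=8: θ=342.9° here. β=65.6, B=82.7. 8·(0.7932 − sin(2π·0.7932)/(2π)) = 7.5724 → s = 23.5724

23.5724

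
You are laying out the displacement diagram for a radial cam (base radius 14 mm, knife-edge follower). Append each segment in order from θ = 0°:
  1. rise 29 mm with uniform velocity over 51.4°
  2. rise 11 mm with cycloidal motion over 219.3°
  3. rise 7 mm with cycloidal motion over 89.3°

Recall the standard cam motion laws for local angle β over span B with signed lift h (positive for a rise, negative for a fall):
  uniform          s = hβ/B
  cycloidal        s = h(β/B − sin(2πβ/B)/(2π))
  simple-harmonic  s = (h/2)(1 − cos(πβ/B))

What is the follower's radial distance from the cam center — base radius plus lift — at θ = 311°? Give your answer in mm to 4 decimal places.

seg 1 [0°–51.4°] uniform, h=29: full span → s += 29 → s = 29.0000
seg 2 [51.4°–270.7°] cycloidal, h=11: full span → s += 11 → s = 40.0000
seg 3 [270.7°–360°] cycloidal, h=7: θ=311° here. β=40.3, B=89.3. 7·(0.4513 − sin(2π·0.4513)/(2π)) = 2.8233 → s = 42.8233
radial distance = base radius + s = 14 + 42.8233 = 56.8233

56.8233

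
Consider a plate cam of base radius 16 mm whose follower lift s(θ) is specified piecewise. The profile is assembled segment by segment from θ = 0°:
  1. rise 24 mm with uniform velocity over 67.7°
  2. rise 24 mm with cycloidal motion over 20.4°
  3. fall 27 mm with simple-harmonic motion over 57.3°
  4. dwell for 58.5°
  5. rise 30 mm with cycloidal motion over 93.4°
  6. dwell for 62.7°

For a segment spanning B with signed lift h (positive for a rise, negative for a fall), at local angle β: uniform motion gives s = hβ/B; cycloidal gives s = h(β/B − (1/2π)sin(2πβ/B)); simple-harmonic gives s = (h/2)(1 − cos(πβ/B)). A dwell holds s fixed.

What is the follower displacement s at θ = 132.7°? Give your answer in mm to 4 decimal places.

seg 1 [0°–67.7°] uniform, h=24: full span → s += 24 → s = 24.0000
seg 2 [67.7°–88.1°] cycloidal, h=24: full span → s += 24 → s = 48.0000
seg 3 [88.1°–145.4°] simple-harmonic, h=-27: θ=132.7° here. β=44.6, B=57.3. -27/2·(1 − cos(π·0.7784)) = -23.8574 → s = 24.1426

24.1426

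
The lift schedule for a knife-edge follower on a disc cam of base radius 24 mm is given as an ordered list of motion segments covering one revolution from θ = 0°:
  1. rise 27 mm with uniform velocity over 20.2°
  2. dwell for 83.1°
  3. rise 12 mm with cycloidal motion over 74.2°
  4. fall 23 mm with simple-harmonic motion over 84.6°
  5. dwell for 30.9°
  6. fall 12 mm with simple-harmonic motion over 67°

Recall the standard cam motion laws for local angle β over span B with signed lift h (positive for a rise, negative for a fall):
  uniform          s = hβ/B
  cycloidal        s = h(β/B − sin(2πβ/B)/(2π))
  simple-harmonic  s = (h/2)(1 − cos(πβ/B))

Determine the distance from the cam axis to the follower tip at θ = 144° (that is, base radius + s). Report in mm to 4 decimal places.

seg 1 [0°–20.2°] uniform, h=27: full span → s += 27 → s = 27.0000
seg 2 [20.2°–103.3°] dwell: s stays 27.0000
seg 3 [103.3°–177.5°] cycloidal, h=12: θ=144° here. β=40.7, B=74.2. 12·(0.5485 − sin(2π·0.5485)/(2π)) = 7.1554 → s = 34.1554
radial distance = base radius + s = 24 + 34.1554 = 58.1554

58.1554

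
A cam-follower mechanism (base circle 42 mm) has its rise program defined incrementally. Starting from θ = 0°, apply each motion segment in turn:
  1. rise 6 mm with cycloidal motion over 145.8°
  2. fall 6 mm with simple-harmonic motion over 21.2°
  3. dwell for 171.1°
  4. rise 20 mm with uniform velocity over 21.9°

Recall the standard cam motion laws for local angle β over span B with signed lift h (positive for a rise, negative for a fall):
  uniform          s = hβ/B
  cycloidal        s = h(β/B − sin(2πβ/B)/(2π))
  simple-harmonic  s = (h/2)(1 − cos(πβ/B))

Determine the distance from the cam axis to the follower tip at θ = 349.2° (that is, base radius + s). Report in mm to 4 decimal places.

seg 1 [0°–145.8°] cycloidal, h=6: full span → s += 6 → s = 6.0000
seg 2 [145.8°–167°] simple-harmonic, h=-6: full span → s += -6 → s = 0.0000
seg 3 [167°–338.1°] dwell: s stays 0.0000
seg 4 [338.1°–360°] uniform, h=20: θ=349.2° here. β=11.1, B=21.9. 20·11.1/21.9 = 10.1370 → s = 10.1370
radial distance = base radius + s = 42 + 10.1370 = 52.1370

52.1370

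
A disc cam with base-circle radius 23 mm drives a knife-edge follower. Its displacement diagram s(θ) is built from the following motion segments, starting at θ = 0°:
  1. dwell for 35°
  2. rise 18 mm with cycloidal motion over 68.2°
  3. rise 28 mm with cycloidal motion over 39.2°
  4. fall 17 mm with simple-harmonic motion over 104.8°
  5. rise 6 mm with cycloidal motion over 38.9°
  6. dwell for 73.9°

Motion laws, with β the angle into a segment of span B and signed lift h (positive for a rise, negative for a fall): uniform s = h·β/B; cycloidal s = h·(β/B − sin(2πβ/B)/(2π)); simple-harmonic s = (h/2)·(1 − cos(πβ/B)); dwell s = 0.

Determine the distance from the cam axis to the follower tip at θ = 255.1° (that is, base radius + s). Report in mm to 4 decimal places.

seg 1 [0°–35°] dwell: s stays 0.0000
seg 2 [35°–103.2°] cycloidal, h=18: full span → s += 18 → s = 18.0000
seg 3 [103.2°–142.4°] cycloidal, h=28: full span → s += 28 → s = 46.0000
seg 4 [142.4°–247.2°] simple-harmonic, h=-17: full span → s += -17 → s = 29.0000
seg 5 [247.2°–286.1°] cycloidal, h=6: θ=255.1° here. β=7.9, B=38.9. 6·(0.2031 − sin(2π·0.2031)/(2π)) = 0.3048 → s = 29.3048
radial distance = base radius + s = 23 + 29.3048 = 52.3048

52.3048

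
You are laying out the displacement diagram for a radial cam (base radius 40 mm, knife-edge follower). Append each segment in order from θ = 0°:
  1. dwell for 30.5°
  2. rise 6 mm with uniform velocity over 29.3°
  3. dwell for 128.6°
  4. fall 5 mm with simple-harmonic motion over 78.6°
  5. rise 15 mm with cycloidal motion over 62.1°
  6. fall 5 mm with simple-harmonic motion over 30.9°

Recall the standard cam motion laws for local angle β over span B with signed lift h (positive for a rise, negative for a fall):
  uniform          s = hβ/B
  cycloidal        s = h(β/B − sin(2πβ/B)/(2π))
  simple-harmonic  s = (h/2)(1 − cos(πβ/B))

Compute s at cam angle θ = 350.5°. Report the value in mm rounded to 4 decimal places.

seg 1 [0°–30.5°] dwell: s stays 0.0000
seg 2 [30.5°–59.8°] uniform, h=6: full span → s += 6 → s = 6.0000
seg 3 [59.8°–188.4°] dwell: s stays 6.0000
seg 4 [188.4°–267°] simple-harmonic, h=-5: full span → s += -5 → s = 1.0000
seg 5 [267°–329.1°] cycloidal, h=15: full span → s += 15 → s = 16.0000
seg 6 [329.1°–360°] simple-harmonic, h=-5: θ=350.5° here. β=21.4, B=30.9. -5/2·(1 − cos(π·0.6926)) = -3.9218 → s = 12.0782

12.0782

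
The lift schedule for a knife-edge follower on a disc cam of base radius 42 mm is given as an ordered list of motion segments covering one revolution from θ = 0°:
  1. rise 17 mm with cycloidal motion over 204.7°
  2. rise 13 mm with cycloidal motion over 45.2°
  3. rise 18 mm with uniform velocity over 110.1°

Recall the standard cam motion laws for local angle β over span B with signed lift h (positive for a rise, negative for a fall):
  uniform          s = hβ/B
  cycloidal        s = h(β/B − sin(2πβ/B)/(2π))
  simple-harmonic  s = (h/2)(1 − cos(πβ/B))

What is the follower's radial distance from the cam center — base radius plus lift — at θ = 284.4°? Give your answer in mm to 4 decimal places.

seg 1 [0°–204.7°] cycloidal, h=17: full span → s += 17 → s = 17.0000
seg 2 [204.7°–249.9°] cycloidal, h=13: full span → s += 13 → s = 30.0000
seg 3 [249.9°–360°] uniform, h=18: θ=284.4° here. β=34.5, B=110.1. 18·34.5/110.1 = 5.6403 → s = 35.6403
radial distance = base radius + s = 42 + 35.6403 = 77.6403

77.6403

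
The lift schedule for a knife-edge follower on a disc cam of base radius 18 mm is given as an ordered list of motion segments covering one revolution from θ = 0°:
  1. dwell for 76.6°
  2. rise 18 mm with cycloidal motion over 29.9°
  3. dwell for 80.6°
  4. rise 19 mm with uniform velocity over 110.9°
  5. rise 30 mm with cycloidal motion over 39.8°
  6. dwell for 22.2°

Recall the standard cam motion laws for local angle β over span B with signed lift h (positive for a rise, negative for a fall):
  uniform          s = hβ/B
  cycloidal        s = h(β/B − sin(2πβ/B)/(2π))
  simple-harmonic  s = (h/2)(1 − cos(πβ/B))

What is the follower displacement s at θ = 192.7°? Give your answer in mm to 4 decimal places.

seg 1 [0°–76.6°] dwell: s stays 0.0000
seg 2 [76.6°–106.5°] cycloidal, h=18: full span → s += 18 → s = 18.0000
seg 3 [106.5°–187.1°] dwell: s stays 18.0000
seg 4 [187.1°–298°] uniform, h=19: θ=192.7° here. β=5.6, B=110.9. 19·5.6/110.9 = 0.9594 → s = 18.9594

18.9594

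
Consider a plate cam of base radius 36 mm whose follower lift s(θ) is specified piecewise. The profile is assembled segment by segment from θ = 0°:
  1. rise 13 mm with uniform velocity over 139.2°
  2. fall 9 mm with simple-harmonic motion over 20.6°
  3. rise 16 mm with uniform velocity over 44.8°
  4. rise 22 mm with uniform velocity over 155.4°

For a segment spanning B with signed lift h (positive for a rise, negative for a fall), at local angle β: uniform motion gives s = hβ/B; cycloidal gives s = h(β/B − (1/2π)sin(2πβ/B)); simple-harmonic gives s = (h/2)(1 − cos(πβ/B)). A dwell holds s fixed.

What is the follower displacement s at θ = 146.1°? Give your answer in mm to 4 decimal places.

seg 1 [0°–139.2°] uniform, h=13: full span → s += 13 → s = 13.0000
seg 2 [139.2°–159.8°] simple-harmonic, h=-9: θ=146.1° here. β=6.9, B=20.6. -9/2·(1 − cos(π·0.3350)) = -2.2698 → s = 10.7302

10.7302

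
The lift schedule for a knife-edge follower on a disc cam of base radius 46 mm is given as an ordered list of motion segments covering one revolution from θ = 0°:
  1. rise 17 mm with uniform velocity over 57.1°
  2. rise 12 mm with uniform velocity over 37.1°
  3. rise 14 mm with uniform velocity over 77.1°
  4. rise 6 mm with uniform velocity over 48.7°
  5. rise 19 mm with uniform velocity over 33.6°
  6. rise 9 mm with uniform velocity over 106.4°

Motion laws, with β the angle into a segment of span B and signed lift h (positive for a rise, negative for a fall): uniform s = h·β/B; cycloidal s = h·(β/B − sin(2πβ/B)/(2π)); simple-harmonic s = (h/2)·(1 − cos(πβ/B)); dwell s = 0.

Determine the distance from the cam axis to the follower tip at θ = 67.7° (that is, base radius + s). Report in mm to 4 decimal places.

seg 1 [0°–57.1°] uniform, h=17: full span → s += 17 → s = 17.0000
seg 2 [57.1°–94.2°] uniform, h=12: θ=67.7° here. β=10.6, B=37.1. 12·10.6/37.1 = 3.4286 → s = 20.4286
radial distance = base radius + s = 46 + 20.4286 = 66.4286

66.4286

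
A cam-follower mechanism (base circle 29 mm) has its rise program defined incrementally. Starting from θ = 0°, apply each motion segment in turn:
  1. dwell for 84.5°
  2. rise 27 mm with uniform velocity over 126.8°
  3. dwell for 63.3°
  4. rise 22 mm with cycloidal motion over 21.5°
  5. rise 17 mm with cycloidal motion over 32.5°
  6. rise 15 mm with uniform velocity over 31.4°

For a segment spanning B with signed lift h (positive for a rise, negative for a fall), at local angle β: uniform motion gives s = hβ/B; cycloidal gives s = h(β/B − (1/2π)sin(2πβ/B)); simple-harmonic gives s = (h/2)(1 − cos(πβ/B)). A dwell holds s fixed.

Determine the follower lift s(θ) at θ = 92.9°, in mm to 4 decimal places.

seg 1 [0°–84.5°] dwell: s stays 0.0000
seg 2 [84.5°–211.3°] uniform, h=27: θ=92.9° here. β=8.4, B=126.8. 27·8.4/126.8 = 1.7886 → s = 1.7886

1.7886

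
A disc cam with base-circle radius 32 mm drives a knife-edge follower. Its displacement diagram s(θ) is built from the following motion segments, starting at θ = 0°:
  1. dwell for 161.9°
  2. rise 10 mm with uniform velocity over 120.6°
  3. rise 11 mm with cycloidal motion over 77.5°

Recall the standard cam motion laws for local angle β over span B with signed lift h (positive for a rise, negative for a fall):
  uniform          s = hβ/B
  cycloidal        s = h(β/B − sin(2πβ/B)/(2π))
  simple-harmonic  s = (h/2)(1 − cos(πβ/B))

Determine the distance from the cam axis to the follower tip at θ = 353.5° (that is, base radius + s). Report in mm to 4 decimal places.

seg 1 [0°–161.9°] dwell: s stays 0.0000
seg 2 [161.9°–282.5°] uniform, h=10: full span → s += 10 → s = 10.0000
seg 3 [282.5°–360°] cycloidal, h=11: θ=353.5° here. β=71, B=77.5. 11·(0.9161 − sin(2π·0.9161)/(2π)) = 10.9579 → s = 20.9579
radial distance = base radius + s = 32 + 20.9579 = 52.9579

52.9579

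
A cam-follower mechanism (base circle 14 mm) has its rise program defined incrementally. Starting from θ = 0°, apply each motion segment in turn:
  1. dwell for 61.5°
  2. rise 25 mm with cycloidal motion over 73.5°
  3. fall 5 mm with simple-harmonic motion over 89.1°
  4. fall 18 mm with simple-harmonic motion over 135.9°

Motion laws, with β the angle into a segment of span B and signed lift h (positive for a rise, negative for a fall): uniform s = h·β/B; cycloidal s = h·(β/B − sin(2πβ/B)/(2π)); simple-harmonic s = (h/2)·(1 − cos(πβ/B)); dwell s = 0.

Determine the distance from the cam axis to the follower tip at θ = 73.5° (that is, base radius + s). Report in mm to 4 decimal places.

seg 1 [0°–61.5°] dwell: s stays 0.0000
seg 2 [61.5°–135°] cycloidal, h=25: θ=73.5° here. β=12, B=73.5. 25·(0.1633 − sin(2π·0.1633)/(2π)) = 0.6791 → s = 0.6791
radial distance = base radius + s = 14 + 0.6791 = 14.6791

14.6791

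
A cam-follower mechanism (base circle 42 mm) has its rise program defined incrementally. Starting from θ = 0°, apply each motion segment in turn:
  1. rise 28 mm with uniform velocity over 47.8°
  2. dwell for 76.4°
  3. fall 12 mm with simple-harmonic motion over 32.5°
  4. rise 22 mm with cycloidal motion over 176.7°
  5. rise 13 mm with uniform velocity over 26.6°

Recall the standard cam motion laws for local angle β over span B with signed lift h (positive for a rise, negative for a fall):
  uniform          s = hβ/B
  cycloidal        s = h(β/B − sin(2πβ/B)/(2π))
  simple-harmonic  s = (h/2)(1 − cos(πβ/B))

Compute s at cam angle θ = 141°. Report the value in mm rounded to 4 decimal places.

seg 1 [0°–47.8°] uniform, h=28: full span → s += 28 → s = 28.0000
seg 2 [47.8°–124.2°] dwell: s stays 28.0000
seg 3 [124.2°–156.7°] simple-harmonic, h=-12: θ=141° here. β=16.8, B=32.5. -12/2·(1 − cos(π·0.5169)) = -6.3188 → s = 21.6812

21.6812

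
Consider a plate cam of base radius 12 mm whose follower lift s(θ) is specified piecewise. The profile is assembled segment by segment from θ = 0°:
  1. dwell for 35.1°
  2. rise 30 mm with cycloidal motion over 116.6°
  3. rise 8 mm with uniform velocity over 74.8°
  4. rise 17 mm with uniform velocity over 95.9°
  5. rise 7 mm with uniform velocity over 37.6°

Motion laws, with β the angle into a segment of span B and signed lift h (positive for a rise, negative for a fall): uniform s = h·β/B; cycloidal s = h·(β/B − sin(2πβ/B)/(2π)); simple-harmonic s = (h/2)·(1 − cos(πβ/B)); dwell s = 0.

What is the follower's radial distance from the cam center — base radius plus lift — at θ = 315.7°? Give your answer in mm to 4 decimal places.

seg 1 [0°–35.1°] dwell: s stays 0.0000
seg 2 [35.1°–151.7°] cycloidal, h=30: full span → s += 30 → s = 30.0000
seg 3 [151.7°–226.5°] uniform, h=8: full span → s += 8 → s = 38.0000
seg 4 [226.5°–322.4°] uniform, h=17: θ=315.7° here. β=89.2, B=95.9. 17·89.2/95.9 = 15.8123 → s = 53.8123
radial distance = base radius + s = 12 + 53.8123 = 65.8123

65.8123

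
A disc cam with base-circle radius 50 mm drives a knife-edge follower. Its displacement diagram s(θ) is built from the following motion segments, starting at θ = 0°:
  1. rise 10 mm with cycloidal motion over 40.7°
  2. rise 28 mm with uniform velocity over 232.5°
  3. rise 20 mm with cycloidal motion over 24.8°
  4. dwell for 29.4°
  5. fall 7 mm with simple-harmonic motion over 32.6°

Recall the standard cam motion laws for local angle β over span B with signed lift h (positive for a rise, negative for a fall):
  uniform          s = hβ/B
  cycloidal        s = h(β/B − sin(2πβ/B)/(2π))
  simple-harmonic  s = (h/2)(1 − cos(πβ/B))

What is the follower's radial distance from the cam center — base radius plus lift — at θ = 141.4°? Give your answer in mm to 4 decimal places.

seg 1 [0°–40.7°] cycloidal, h=10: full span → s += 10 → s = 10.0000
seg 2 [40.7°–273.2°] uniform, h=28: θ=141.4° here. β=100.7, B=232.5. 28·100.7/232.5 = 12.1273 → s = 22.1273
radial distance = base radius + s = 50 + 22.1273 = 72.1273

72.1273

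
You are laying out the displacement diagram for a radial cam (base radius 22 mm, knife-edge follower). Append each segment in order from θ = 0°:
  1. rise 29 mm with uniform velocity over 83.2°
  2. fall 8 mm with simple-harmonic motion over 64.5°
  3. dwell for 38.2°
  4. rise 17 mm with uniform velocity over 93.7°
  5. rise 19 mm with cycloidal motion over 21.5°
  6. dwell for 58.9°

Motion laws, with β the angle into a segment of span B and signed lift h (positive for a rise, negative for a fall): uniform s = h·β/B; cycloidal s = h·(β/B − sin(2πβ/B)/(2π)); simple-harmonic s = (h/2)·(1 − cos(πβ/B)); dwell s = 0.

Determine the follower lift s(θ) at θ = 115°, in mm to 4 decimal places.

seg 1 [0°–83.2°] uniform, h=29: full span → s += 29 → s = 29.0000
seg 2 [83.2°–147.7°] simple-harmonic, h=-8: θ=115° here. β=31.8, B=64.5. -8/2·(1 − cos(π·0.4930)) = -3.9123 → s = 25.0877

25.0877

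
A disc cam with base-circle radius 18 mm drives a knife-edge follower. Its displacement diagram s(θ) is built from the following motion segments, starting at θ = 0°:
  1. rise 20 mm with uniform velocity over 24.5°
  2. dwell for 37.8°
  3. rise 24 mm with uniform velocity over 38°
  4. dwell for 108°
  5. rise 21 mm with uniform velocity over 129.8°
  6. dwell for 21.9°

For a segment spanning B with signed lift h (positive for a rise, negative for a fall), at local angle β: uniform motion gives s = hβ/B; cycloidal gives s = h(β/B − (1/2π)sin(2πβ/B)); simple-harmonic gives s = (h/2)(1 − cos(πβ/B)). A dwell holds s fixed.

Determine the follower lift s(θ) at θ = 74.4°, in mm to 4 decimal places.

seg 1 [0°–24.5°] uniform, h=20: full span → s += 20 → s = 20.0000
seg 2 [24.5°–62.3°] dwell: s stays 20.0000
seg 3 [62.3°–100.3°] uniform, h=24: θ=74.4° here. β=12.1, B=38. 24·12.1/38 = 7.6421 → s = 27.6421

27.6421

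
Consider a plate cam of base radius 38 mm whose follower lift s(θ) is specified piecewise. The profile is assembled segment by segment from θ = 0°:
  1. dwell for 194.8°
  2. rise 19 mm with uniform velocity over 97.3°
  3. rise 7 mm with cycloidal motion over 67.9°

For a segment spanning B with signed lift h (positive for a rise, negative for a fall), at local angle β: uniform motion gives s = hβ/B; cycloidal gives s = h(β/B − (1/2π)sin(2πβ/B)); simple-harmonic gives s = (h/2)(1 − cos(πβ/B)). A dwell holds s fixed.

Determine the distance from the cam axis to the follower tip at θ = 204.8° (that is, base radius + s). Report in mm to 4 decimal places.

seg 1 [0°–194.8°] dwell: s stays 0.0000
seg 2 [194.8°–292.1°] uniform, h=19: θ=204.8° here. β=10, B=97.3. 19·10/97.3 = 1.9527 → s = 1.9527
radial distance = base radius + s = 38 + 1.9527 = 39.9527

39.9527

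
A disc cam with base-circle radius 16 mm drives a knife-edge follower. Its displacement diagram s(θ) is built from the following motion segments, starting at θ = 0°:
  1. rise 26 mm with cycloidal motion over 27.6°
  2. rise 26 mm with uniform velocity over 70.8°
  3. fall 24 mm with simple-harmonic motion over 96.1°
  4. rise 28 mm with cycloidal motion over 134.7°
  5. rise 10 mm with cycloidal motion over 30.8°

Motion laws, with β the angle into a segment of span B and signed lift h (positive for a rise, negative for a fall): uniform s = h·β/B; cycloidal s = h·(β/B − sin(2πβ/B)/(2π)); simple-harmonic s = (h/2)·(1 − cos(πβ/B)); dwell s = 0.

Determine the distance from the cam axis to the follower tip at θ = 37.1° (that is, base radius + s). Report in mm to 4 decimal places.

seg 1 [0°–27.6°] cycloidal, h=26: full span → s += 26 → s = 26.0000
seg 2 [27.6°–98.4°] uniform, h=26: θ=37.1° here. β=9.5, B=70.8. 26·9.5/70.8 = 3.4887 → s = 29.4887
radial distance = base radius + s = 16 + 29.4887 = 45.4887

45.4887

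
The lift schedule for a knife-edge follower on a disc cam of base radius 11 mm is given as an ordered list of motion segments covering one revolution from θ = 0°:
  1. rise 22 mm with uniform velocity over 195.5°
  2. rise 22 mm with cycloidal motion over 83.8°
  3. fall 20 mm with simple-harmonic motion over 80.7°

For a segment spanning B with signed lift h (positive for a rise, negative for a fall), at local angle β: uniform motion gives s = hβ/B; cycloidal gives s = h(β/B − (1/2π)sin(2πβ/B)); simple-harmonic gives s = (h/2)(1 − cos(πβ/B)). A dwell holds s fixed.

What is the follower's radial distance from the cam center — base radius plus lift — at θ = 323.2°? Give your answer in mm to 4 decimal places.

seg 1 [0°–195.5°] uniform, h=22: full span → s += 22 → s = 22.0000
seg 2 [195.5°–279.3°] cycloidal, h=22: full span → s += 22 → s = 44.0000
seg 3 [279.3°–360°] simple-harmonic, h=-20: θ=323.2° here. β=43.9, B=80.7. -20/2·(1 − cos(π·0.5440)) = -11.3776 → s = 32.6224
radial distance = base radius + s = 11 + 32.6224 = 43.6224

43.6224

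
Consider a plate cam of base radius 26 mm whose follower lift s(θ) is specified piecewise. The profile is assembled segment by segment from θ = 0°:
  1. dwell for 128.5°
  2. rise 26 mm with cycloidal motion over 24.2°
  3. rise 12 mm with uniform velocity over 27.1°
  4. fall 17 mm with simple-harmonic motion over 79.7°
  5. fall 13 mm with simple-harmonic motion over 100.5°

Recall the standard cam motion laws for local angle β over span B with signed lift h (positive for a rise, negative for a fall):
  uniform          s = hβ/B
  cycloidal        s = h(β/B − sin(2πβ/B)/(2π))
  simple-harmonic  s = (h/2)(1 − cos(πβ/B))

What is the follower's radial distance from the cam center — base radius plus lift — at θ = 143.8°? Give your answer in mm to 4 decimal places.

seg 1 [0°–128.5°] dwell: s stays 0.0000
seg 2 [128.5°–152.7°] cycloidal, h=26: θ=143.8° here. β=15.3, B=24.2. 26·(0.6322 − sin(2π·0.6322)/(2π)) = 19.4939 → s = 19.4939
radial distance = base radius + s = 26 + 19.4939 = 45.4939

45.4939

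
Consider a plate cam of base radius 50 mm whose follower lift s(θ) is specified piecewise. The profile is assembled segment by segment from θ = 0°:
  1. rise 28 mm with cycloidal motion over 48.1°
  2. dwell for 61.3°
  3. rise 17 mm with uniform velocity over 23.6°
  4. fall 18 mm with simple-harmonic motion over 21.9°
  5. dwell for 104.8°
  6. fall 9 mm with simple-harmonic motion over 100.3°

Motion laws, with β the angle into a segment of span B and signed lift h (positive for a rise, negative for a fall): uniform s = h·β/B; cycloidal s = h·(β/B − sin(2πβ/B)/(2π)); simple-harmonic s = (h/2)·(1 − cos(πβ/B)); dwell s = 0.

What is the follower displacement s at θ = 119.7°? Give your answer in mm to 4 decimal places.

seg 1 [0°–48.1°] cycloidal, h=28: full span → s += 28 → s = 28.0000
seg 2 [48.1°–109.4°] dwell: s stays 28.0000
seg 3 [109.4°–133°] uniform, h=17: θ=119.7° here. β=10.3, B=23.6. 17·10.3/23.6 = 7.4195 → s = 35.4195

35.4195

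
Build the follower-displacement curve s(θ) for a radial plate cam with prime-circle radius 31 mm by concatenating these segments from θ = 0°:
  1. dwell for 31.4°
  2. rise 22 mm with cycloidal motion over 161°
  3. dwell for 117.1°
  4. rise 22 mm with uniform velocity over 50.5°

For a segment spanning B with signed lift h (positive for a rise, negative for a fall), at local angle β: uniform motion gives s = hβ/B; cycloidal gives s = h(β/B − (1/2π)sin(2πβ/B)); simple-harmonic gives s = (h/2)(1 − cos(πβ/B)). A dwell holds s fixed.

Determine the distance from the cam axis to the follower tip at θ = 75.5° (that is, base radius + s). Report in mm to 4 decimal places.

seg 1 [0°–31.4°] dwell: s stays 0.0000
seg 2 [31.4°–192.4°] cycloidal, h=22: θ=75.5° here. β=44.1, B=161. 22·(0.2739 − sin(2π·0.2739)/(2π)) = 2.5641 → s = 2.5641
radial distance = base radius + s = 31 + 2.5641 = 33.5641

33.5641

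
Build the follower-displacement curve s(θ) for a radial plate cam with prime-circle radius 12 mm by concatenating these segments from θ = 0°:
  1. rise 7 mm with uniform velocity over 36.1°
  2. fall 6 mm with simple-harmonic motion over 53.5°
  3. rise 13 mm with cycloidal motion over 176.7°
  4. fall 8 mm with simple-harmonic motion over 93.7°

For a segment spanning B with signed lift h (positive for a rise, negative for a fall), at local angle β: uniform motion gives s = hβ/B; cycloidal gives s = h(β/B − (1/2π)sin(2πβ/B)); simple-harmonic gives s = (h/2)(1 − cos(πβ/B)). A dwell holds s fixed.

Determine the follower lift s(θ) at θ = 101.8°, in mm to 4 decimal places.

seg 1 [0°–36.1°] uniform, h=7: full span → s += 7 → s = 7.0000
seg 2 [36.1°–89.6°] simple-harmonic, h=-6: full span → s += -6 → s = 1.0000
seg 3 [89.6°–266.3°] cycloidal, h=13: θ=101.8° here. β=12.2, B=176.7. 13·(0.0690 − sin(2π·0.0690)/(2π)) = 0.0279 → s = 1.0279

1.0279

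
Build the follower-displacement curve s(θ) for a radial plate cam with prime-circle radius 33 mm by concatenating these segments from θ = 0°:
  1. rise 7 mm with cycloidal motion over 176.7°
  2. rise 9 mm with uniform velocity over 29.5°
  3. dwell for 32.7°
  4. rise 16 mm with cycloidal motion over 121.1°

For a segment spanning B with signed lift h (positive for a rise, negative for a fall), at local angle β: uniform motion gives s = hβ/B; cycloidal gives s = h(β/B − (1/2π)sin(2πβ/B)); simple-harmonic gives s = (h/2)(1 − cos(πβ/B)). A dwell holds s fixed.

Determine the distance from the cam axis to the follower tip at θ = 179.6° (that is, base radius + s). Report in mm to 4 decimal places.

seg 1 [0°–176.7°] cycloidal, h=7: full span → s += 7 → s = 7.0000
seg 2 [176.7°–206.2°] uniform, h=9: θ=179.6° here. β=2.9, B=29.5. 9·2.9/29.5 = 0.8847 → s = 7.8847
radial distance = base radius + s = 33 + 7.8847 = 40.8847

40.8847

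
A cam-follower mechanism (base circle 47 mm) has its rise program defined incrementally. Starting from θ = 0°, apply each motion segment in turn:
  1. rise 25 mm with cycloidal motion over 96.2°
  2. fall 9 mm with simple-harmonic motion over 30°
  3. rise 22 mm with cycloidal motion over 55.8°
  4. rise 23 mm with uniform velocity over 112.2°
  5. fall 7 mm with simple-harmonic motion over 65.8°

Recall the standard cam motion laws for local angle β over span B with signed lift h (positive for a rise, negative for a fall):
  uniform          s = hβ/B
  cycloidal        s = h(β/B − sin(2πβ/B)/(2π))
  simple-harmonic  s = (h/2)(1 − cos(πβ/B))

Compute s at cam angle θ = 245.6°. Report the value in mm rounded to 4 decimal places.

seg 1 [0°–96.2°] cycloidal, h=25: full span → s += 25 → s = 25.0000
seg 2 [96.2°–126.2°] simple-harmonic, h=-9: full span → s += -9 → s = 16.0000
seg 3 [126.2°–182°] cycloidal, h=22: full span → s += 22 → s = 38.0000
seg 4 [182°–294.2°] uniform, h=23: θ=245.6° here. β=63.6, B=112.2. 23·63.6/112.2 = 13.0374 → s = 51.0374

51.0374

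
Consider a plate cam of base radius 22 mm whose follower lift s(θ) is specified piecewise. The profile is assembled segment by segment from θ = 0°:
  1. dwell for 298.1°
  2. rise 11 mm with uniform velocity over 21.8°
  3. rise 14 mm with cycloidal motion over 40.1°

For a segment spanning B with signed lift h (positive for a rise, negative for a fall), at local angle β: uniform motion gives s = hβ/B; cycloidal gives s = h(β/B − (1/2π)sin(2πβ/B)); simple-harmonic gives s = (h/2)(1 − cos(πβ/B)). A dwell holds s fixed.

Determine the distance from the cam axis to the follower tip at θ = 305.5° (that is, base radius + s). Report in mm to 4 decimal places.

seg 1 [0°–298.1°] dwell: s stays 0.0000
seg 2 [298.1°–319.9°] uniform, h=11: θ=305.5° here. β=7.4, B=21.8. 11·7.4/21.8 = 3.7339 → s = 3.7339
radial distance = base radius + s = 22 + 3.7339 = 25.7339

25.7339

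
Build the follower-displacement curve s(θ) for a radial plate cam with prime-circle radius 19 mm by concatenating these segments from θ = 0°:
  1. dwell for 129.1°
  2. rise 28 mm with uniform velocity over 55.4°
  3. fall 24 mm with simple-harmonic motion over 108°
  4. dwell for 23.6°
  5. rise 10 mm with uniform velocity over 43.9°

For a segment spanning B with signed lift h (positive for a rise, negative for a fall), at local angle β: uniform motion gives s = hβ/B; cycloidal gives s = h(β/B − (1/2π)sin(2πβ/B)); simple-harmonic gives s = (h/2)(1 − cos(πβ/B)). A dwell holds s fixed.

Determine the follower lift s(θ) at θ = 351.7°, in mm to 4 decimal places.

seg 1 [0°–129.1°] dwell: s stays 0.0000
seg 2 [129.1°–184.5°] uniform, h=28: full span → s += 28 → s = 28.0000
seg 3 [184.5°–292.5°] simple-harmonic, h=-24: full span → s += -24 → s = 4.0000
seg 4 [292.5°–316.1°] dwell: s stays 4.0000
seg 5 [316.1°–360°] uniform, h=10: θ=351.7° here. β=35.6, B=43.9. 10·35.6/43.9 = 8.1093 → s = 12.1093

12.1093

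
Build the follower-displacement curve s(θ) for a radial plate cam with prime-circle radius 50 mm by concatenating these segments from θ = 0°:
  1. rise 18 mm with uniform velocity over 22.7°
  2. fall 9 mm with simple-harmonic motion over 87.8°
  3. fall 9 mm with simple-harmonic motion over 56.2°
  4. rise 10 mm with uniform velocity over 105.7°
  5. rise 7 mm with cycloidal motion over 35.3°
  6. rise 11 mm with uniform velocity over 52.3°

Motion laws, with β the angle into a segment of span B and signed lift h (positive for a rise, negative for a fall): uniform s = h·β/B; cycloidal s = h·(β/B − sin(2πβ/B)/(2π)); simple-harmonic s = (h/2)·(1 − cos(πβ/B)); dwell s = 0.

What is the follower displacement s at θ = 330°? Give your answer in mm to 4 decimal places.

seg 1 [0°–22.7°] uniform, h=18: full span → s += 18 → s = 18.0000
seg 2 [22.7°–110.5°] simple-harmonic, h=-9: full span → s += -9 → s = 9.0000
seg 3 [110.5°–166.7°] simple-harmonic, h=-9: full span → s += -9 → s = 0.0000
seg 4 [166.7°–272.4°] uniform, h=10: full span → s += 10 → s = 10.0000
seg 5 [272.4°–307.7°] cycloidal, h=7: full span → s += 7 → s = 17.0000
seg 6 [307.7°–360°] uniform, h=11: θ=330° here. β=22.3, B=52.3. 11·22.3/52.3 = 4.6902 → s = 21.6902

21.6902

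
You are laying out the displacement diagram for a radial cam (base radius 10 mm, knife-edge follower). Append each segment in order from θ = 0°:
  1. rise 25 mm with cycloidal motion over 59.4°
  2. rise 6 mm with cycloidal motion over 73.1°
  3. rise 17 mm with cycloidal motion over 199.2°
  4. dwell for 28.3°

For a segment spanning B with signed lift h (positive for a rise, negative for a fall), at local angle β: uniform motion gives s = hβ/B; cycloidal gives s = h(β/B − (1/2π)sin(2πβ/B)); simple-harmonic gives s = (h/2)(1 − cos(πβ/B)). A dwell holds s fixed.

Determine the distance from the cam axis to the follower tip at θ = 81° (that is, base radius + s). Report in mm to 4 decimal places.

seg 1 [0°–59.4°] cycloidal, h=25: full span → s += 25 → s = 25.0000
seg 2 [59.4°–132.5°] cycloidal, h=6: θ=81° here. β=21.6, B=73.1. 6·(0.2955 − sin(2π·0.2955)/(2π)) = 0.8567 → s = 25.8567
radial distance = base radius + s = 10 + 25.8567 = 35.8567

35.8567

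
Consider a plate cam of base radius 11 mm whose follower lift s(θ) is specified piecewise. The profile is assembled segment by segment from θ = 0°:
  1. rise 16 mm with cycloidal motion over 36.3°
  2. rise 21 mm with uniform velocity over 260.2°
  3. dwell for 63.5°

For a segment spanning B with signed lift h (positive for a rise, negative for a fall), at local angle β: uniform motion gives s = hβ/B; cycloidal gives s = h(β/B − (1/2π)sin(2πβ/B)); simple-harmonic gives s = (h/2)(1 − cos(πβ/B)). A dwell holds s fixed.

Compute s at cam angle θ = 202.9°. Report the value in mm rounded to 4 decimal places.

seg 1 [0°–36.3°] cycloidal, h=16: full span → s += 16 → s = 16.0000
seg 2 [36.3°–296.5°] uniform, h=21: θ=202.9° here. β=166.6, B=260.2. 21·166.6/260.2 = 13.4458 → s = 29.4458

29.4458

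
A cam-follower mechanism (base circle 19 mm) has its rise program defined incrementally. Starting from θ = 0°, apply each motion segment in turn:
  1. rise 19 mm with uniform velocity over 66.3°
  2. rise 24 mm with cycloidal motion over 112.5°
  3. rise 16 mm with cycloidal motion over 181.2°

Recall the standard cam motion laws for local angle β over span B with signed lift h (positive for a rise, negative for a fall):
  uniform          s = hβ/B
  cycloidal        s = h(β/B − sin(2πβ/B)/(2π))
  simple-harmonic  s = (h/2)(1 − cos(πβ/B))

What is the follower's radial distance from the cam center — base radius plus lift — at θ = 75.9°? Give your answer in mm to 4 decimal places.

seg 1 [0°–66.3°] uniform, h=19: full span → s += 19 → s = 19.0000
seg 2 [66.3°–178.8°] cycloidal, h=24: θ=75.9° here. β=9.6, B=112.5. 24·(0.0853 − sin(2π·0.0853)/(2π)) = 0.0967 → s = 19.0967
radial distance = base radius + s = 19 + 19.0967 = 38.0967

38.0967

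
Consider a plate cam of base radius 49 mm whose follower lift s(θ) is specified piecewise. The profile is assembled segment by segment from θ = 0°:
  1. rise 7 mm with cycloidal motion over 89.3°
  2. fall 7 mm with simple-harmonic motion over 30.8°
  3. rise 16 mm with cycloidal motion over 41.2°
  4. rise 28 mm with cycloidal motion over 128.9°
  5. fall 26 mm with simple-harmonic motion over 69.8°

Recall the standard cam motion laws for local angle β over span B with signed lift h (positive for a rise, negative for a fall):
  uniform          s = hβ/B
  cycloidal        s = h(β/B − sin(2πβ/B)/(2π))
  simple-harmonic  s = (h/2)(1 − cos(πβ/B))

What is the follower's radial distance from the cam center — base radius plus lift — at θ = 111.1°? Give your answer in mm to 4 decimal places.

seg 1 [0°–89.3°] cycloidal, h=7: full span → s += 7 → s = 7.0000
seg 2 [89.3°–120.1°] simple-harmonic, h=-7: θ=111.1° here. β=21.8, B=30.8. -7/2·(1 − cos(π·0.7078)) = -5.6259 → s = 1.3741
radial distance = base radius + s = 49 + 1.3741 = 50.3741

50.3741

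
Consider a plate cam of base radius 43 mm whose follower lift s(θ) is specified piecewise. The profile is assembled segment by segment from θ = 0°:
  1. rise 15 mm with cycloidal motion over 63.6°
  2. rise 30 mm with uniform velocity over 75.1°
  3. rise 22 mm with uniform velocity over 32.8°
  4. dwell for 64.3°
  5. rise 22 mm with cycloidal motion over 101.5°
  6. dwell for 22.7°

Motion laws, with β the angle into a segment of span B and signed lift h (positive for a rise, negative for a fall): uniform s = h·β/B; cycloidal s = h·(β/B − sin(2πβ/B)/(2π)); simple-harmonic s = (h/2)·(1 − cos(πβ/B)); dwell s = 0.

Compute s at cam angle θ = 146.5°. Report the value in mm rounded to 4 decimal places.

seg 1 [0°–63.6°] cycloidal, h=15: full span → s += 15 → s = 15.0000
seg 2 [63.6°–138.7°] uniform, h=30: full span → s += 30 → s = 45.0000
seg 3 [138.7°–171.5°] uniform, h=22: θ=146.5° here. β=7.8, B=32.8. 22·7.8/32.8 = 5.2317 → s = 50.2317

50.2317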